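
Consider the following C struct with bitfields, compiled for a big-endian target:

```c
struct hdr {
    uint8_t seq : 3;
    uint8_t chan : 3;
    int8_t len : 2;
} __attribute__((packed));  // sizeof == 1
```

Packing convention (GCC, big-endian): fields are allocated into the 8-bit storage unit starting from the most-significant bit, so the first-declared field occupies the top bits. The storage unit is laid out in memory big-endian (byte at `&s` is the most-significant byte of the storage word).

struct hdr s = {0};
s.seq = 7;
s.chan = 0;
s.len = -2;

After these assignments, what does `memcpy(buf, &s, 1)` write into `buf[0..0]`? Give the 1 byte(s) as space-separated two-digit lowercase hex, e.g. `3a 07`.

[5+:3] seq=7 & 0x7 = 0x7; word=0xe0
[2+:3] chan=0 & 0x7 = 0x0; word=0xe0
[0+:2] len=-2 & 0x3 = 0x2; word=0xe2
word = 0xe2 → big-endian bytes:
  [0]=0xe2

e2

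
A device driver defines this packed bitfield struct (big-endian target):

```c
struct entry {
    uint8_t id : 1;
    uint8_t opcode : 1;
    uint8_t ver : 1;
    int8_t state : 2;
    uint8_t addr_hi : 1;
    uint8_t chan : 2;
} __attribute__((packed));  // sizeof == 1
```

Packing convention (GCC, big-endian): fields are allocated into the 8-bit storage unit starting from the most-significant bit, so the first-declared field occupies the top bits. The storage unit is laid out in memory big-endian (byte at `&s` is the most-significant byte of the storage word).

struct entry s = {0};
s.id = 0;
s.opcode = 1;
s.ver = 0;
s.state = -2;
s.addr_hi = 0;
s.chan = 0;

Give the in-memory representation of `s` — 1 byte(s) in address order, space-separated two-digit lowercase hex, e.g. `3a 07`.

id:1 = 0 → 0x0 << 7 → word 0x00
opcode:1 = 1 → 0x1 << 6 → word 0x40
ver:1 = 0 → 0x0 << 5 → word 0x40
state:2 = -2 → 0x2 << 3 → word 0x50
addr_hi:1 = 0 → 0x0 << 2 → word 0x50
chan:2 = 0 → 0x0 << 0 → word 0x50
word = 0x50 → big-endian bytes:
  [0]=0x50

50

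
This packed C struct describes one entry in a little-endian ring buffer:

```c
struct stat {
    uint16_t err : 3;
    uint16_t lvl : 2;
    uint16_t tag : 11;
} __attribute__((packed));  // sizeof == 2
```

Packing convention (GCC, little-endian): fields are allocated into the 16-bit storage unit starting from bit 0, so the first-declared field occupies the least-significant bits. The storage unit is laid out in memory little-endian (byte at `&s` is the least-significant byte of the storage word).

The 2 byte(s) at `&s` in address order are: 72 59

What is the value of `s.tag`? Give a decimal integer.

715

[0]=0x72 [1]=0x59 (little-endian) → word 0x5972
err:3 @ bit 0 → (0x5972>>0)&0x7 = 0x2
lvl:2 @ bit 3 → (0x5972>>3)&0x3 = 0x2
tag:11 @ bit 5 → (0x5972>>5)&0x7ff = 0x2cb  ←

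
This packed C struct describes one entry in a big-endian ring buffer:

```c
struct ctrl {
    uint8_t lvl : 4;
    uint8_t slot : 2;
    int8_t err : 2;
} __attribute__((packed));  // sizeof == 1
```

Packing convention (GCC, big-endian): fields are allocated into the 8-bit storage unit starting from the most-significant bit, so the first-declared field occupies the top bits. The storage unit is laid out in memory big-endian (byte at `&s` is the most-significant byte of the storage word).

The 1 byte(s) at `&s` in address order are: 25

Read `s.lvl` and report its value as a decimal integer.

[0]=0x25 (big-endian) → word 0x25
lvl [4+:4] = (word>>4) & 0xf = 2  ←
slot [2+:2] = (word>>2) & 0x3 = 1
err [0+:2] = (word>>0) & 0x3 = 1

2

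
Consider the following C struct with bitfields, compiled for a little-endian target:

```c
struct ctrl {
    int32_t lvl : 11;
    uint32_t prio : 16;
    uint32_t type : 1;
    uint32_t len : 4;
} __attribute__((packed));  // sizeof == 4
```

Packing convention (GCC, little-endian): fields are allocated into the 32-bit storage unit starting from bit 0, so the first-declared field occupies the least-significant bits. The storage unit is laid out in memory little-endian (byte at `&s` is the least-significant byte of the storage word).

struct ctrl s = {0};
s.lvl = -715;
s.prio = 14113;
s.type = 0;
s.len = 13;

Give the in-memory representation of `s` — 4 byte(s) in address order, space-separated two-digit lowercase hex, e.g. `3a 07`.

35 0d b9 d1

lvl (11b) val=-715 bits=0x535 at bit 0: 0x00000535
prio (16b) val=14113 bits=0x3721 at bit 11: 0x01b90d35
type (1b) val=0 bits=0x0 at bit 27: 0x01b90d35
len (4b) val=13 bits=0xd at bit 28: 0xd1b90d35
word = 0xd1b90d35 → little-endian bytes:
  [0]=0x35  [1]=0x0d  [2]=0xb9  [3]=0xd1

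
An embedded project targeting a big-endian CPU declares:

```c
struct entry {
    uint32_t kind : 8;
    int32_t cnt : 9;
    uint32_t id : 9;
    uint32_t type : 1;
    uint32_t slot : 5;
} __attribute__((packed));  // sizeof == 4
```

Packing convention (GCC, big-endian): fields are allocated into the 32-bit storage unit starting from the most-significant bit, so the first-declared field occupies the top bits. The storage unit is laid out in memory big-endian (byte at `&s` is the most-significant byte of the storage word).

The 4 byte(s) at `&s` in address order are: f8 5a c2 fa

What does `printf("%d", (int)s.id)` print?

267

[0]=0xf8 [1]=0x5a [2]=0xc2 [3]=0xfa (big-endian) → word 0xf85ac2fa
kind [24+:8] = (word>>24) & 0xff = 248
cnt [15+:9] = (word>>15) & 0x1ff = 181
id [6+:9] = (word>>6) & 0x1ff = 267  ←
type [5+:1] = (word>>5) & 0x1 = 1
slot [0+:5] = (word>>0) & 0x1f = 26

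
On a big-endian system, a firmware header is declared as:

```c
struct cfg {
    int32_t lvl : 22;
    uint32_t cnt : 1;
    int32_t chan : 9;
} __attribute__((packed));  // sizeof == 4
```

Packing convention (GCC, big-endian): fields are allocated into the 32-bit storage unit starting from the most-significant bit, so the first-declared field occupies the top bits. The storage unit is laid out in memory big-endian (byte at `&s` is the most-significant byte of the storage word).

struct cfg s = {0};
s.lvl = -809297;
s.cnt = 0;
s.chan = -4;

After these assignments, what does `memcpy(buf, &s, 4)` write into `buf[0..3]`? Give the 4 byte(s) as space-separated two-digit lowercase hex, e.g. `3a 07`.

ce 9a bd fc

lvl (22b) val=-809297 bits=0x33a6af at bit 10: 0xce9abc00
cnt (1b) val=0 bits=0x0 at bit 9: 0xce9abc00
chan (9b) val=-4 bits=0x1fc at bit 0: 0xce9abdfc
word = 0xce9abdfc → big-endian bytes:
  [0]=0xce  [1]=0x9a  [2]=0xbd  [3]=0xfc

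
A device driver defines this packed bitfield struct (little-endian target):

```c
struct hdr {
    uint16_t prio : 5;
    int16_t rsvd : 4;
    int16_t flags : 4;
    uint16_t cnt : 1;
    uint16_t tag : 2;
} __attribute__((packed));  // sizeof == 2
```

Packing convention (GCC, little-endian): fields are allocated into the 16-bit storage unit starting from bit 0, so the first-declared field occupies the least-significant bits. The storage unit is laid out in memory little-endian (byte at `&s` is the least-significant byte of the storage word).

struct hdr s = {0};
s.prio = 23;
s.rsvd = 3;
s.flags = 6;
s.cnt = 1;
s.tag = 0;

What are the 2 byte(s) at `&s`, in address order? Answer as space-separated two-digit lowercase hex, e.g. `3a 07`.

prio:5 = 23 → 0x17 << 0 → word 0x0017
rsvd:4 = 3 → 0x3 << 5 → word 0x0077
flags:4 = 6 → 0x6 << 9 → word 0x0c77
cnt:1 = 1 → 0x1 << 13 → word 0x2c77
tag:2 = 0 → 0x0 << 14 → word 0x2c77
word = 0x2c77 → little-endian bytes:
  [0]=0x77  [1]=0x2c

77 2c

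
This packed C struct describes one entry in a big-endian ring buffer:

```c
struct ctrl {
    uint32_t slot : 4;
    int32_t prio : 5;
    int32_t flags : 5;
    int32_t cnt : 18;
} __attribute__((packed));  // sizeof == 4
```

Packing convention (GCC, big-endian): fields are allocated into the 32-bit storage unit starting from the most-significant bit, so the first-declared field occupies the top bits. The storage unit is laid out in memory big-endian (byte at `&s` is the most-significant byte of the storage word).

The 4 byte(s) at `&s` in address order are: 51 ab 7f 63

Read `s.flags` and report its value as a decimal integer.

[0]=0x51 [1]=0xab [2]=0x7f [3]=0x63 (big-endian) → word 0x51ab7f63
slot [28+:4] = (word>>28) & 0xf = 5
prio [23+:5] = (word>>23) & 0x1f = 3
flags [18+:5] = (word>>18) & 0x1f = 10  ←
cnt [0+:18] = (word>>0) & 0x3ffff = 229219
flags signed 5b, MSB=0: value = 10

10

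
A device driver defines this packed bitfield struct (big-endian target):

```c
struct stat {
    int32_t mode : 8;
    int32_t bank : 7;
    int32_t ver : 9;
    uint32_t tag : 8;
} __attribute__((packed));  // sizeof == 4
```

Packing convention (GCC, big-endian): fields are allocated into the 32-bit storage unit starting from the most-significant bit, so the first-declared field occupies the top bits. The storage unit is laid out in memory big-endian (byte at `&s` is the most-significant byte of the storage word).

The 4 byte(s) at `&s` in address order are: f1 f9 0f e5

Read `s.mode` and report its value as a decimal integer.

[0]=0xf1 [1]=0xf9 [2]=0x0f [3]=0xe5 (big-endian) → word 0xf1f90fe5
mode [24+:8] = (word>>24) & 0xff = 241  ←
bank [17+:7] = (word>>17) & 0x7f = 124
ver [8+:9] = (word>>8) & 0x1ff = 271
tag [0+:8] = (word>>0) & 0xff = 229
mode signed 8b, MSB=1: 241 - 256 = -15

-15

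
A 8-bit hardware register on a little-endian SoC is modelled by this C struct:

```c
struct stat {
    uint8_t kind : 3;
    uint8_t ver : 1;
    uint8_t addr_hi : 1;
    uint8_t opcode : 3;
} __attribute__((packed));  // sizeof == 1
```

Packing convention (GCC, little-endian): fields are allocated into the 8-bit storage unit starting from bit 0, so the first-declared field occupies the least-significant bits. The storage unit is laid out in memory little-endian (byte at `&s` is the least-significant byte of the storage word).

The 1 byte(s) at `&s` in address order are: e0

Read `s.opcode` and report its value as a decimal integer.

7

[0]=0xe0 (little-endian) → word 0xe0
kind [0+:3] = (word>>0) & 0x7 = 0
ver [3+:1] = (word>>3) & 0x1 = 0
addr_hi [4+:1] = (word>>4) & 0x1 = 0
opcode [5+:3] = (word>>5) & 0x7 = 7  ←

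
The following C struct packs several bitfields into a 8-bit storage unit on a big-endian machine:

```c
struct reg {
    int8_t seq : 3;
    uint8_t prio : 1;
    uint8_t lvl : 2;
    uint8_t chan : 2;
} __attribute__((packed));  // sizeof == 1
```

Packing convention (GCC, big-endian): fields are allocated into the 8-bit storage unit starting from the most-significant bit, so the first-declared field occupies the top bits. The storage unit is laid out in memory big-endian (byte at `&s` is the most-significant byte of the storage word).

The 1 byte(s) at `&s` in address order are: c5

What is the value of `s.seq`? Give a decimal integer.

[0]=0xc5 (big-endian) → word 0xc5
seq:3 @ bit 5 → (0xc5>>5)&0x7 = 0x6  ←
prio:1 @ bit 4 → (0xc5>>4)&0x1 = 0x0
lvl:2 @ bit 2 → (0xc5>>2)&0x3 = 0x1
chan:2 @ bit 0 → (0xc5>>0)&0x3 = 0x1
seq signed 3b, MSB=1: 6 - 8 = -2

-2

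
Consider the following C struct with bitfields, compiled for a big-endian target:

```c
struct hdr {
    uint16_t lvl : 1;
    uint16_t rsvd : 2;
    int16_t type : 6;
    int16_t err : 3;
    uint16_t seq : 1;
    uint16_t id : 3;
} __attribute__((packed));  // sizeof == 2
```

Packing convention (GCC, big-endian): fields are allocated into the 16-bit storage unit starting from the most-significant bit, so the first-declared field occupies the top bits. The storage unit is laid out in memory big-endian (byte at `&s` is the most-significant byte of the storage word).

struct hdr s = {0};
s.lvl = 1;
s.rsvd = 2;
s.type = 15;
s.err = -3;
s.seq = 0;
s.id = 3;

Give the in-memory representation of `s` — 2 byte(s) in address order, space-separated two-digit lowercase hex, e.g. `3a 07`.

c7 d3

lvl:1 = 1 → 0x1 << 15 → word 0x8000
rsvd:2 = 2 → 0x2 << 13 → word 0xc000
type:6 = 15 → 0xf << 7 → word 0xc780
err:3 = -3 → 0x5 << 4 → word 0xc7d0
seq:1 = 0 → 0x0 << 3 → word 0xc7d0
id:3 = 3 → 0x3 << 0 → word 0xc7d3
word = 0xc7d3 → big-endian bytes:
  [0]=0xc7  [1]=0xd3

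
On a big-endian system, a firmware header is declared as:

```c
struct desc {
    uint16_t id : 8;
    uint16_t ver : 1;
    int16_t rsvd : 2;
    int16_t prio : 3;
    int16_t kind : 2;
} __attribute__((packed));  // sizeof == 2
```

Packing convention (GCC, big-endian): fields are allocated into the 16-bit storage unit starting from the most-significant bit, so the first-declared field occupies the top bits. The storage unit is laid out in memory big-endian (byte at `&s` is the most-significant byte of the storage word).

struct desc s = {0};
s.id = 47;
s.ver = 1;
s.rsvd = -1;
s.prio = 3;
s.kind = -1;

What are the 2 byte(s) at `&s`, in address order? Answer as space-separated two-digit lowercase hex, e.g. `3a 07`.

id:8 = 47 → 0x2f << 8 → word 0x2f00
ver:1 = 1 → 0x1 << 7 → word 0x2f80
rsvd:2 = -1 → 0x3 << 5 → word 0x2fe0
prio:3 = 3 → 0x3 << 2 → word 0x2fec
kind:2 = -1 → 0x3 << 0 → word 0x2fef
word = 0x2fef → big-endian bytes:
  [0]=0x2f  [1]=0xef

2f ef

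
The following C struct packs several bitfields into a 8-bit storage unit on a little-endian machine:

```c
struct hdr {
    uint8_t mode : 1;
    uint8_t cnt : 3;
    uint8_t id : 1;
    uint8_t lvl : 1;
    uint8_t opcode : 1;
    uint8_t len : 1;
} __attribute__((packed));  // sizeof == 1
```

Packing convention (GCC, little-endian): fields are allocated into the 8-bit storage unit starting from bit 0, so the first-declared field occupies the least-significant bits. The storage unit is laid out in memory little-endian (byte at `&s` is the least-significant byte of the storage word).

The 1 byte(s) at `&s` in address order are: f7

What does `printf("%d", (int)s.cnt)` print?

3

[0]=0xf7 (little-endian) → word 0xf7
mode [0+:1] = (word>>0) & 0x1 = 1
cnt [1+:3] = (word>>1) & 0x7 = 3  ←
id [4+:1] = (word>>4) & 0x1 = 1
lvl [5+:1] = (word>>5) & 0x1 = 1
opcode [6+:1] = (word>>6) & 0x1 = 1
len [7+:1] = (word>>7) & 0x1 = 1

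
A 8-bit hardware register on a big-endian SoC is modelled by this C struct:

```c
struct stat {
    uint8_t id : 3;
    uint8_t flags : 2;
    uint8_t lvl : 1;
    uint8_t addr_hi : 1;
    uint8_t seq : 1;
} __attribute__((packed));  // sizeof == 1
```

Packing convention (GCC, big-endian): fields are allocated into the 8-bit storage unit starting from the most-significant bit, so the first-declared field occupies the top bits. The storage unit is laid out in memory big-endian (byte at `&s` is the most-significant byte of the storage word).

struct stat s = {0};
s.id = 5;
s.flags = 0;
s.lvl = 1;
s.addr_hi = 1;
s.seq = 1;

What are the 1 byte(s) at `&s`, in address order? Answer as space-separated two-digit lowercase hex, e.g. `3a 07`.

a7

id (3b) val=5 bits=0x5 at bit 5: 0xa0
flags (2b) val=0 bits=0x0 at bit 3: 0xa0
lvl (1b) val=1 bits=0x1 at bit 2: 0xa4
addr_hi (1b) val=1 bits=0x1 at bit 1: 0xa6
seq (1b) val=1 bits=0x1 at bit 0: 0xa7
word = 0xa7 → big-endian bytes:
  [0]=0xa7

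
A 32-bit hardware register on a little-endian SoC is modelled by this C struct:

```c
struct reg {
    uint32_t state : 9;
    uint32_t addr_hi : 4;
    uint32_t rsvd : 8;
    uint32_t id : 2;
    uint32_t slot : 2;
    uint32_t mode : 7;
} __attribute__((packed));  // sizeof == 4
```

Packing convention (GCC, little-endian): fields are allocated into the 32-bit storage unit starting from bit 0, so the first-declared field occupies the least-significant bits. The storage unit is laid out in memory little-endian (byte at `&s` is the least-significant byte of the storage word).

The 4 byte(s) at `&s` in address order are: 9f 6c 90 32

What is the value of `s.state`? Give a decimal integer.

[0]=0x9f [1]=0x6c [2]=0x90 [3]=0x32 (little-endian) → word 0x32906c9f
state [0+:9] = (word>>0) & 0x1ff = 159  ←
addr_hi [9+:4] = (word>>9) & 0xf = 6
rsvd [13+:8] = (word>>13) & 0xff = 131
id [21+:2] = (word>>21) & 0x3 = 0
slot [23+:2] = (word>>23) & 0x3 = 1
mode [25+:7] = (word>>25) & 0x7f = 25

159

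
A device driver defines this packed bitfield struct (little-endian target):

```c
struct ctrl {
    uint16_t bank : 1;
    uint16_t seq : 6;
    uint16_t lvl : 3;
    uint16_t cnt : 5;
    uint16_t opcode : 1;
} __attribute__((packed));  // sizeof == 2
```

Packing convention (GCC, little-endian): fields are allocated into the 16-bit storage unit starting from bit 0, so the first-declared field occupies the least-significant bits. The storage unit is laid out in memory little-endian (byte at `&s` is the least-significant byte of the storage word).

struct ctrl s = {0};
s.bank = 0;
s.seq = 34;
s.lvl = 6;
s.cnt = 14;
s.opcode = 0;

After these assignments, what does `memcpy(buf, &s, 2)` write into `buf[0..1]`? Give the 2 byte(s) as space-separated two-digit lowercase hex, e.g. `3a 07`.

bank (1b) val=0 bits=0x0 at bit 0: 0x0000
seq (6b) val=34 bits=0x22 at bit 1: 0x0044
lvl (3b) val=6 bits=0x6 at bit 7: 0x0344
cnt (5b) val=14 bits=0xe at bit 10: 0x3b44
opcode (1b) val=0 bits=0x0 at bit 15: 0x3b44
word = 0x3b44 → little-endian bytes:
  [0]=0x44  [1]=0x3b

44 3b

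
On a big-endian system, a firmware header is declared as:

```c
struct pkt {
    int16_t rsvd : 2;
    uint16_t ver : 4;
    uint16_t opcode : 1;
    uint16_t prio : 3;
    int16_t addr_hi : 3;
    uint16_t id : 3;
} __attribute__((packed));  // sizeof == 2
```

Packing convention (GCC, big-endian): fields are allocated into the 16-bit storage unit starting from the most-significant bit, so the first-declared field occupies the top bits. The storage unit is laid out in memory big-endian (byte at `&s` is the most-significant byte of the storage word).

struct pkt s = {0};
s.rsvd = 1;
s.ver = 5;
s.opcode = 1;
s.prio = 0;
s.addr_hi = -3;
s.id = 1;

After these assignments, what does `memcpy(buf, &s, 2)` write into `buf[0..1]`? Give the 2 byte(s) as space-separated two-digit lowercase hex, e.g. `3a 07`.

56 29

rsvd:2 = 1 → 0x1 << 14 → word 0x4000
ver:4 = 5 → 0x5 << 10 → word 0x5400
opcode:1 = 1 → 0x1 << 9 → word 0x5600
prio:3 = 0 → 0x0 << 6 → word 0x5600
addr_hi:3 = -3 → 0x5 << 3 → word 0x5628
id:3 = 1 → 0x1 << 0 → word 0x5629
word = 0x5629 → big-endian bytes:
  [0]=0x56  [1]=0x29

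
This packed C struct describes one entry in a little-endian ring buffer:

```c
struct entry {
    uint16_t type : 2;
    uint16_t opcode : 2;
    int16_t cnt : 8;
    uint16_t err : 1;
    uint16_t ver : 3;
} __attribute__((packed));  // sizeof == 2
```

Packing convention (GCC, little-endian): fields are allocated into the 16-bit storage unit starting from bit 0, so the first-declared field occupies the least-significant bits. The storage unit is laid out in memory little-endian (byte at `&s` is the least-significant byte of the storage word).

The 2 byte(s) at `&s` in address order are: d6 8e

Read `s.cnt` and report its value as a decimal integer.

-19

[0]=0xd6 [1]=0x8e (little-endian) → word 0x8ed6
type [0+:2] = (word>>0) & 0x3 = 2
opcode [2+:2] = (word>>2) & 0x3 = 1
cnt [4+:8] = (word>>4) & 0xff = 237  ←
err [12+:1] = (word>>12) & 0x1 = 0
ver [13+:3] = (word>>13) & 0x7 = 4
cnt signed 8b, MSB=1: 237 - 256 = -19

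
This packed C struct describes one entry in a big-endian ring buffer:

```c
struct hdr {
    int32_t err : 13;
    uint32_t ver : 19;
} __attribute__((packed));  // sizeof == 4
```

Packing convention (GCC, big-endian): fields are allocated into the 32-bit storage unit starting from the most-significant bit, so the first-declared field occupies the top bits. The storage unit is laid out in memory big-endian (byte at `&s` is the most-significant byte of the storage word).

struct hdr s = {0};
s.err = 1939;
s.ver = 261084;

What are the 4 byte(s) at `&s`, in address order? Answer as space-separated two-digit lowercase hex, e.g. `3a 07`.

err:13 = 1939 → 0x793 << 19 → word 0x3c980000
ver:19 = 261084 → 0x3fbdc << 0 → word 0x3c9bfbdc
word = 0x3c9bfbdc → big-endian bytes:
  [0]=0x3c  [1]=0x9b  [2]=0xfb  [3]=0xdc

3c 9b fb dc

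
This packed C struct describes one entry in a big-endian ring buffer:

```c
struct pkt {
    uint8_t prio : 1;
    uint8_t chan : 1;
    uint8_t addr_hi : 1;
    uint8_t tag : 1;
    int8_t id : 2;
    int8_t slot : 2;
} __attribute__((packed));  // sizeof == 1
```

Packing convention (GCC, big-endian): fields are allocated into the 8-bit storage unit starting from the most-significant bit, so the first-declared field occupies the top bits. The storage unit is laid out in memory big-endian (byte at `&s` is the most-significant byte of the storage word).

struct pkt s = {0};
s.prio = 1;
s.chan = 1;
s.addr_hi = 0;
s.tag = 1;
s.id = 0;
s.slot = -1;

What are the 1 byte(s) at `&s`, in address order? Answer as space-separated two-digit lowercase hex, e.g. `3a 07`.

d3

prio:1 = 1 → 0x1 << 7 → word 0x80
chan:1 = 1 → 0x1 << 6 → word 0xc0
addr_hi:1 = 0 → 0x0 << 5 → word 0xc0
tag:1 = 1 → 0x1 << 4 → word 0xd0
id:2 = 0 → 0x0 << 2 → word 0xd0
slot:2 = -1 → 0x3 << 0 → word 0xd3
word = 0xd3 → big-endian bytes:
  [0]=0xd3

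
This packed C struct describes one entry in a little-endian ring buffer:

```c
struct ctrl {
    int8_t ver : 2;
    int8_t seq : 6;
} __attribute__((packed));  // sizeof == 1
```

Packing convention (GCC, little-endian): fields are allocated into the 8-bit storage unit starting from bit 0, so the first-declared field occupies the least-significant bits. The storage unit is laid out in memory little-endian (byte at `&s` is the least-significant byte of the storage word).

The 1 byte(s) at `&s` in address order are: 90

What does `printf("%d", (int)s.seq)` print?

[0]=0x90 (little-endian) → word 0x90
ver:2 @ bit 0 → (0x90>>0)&0x3 = 0x0
seq:6 @ bit 2 → (0x90>>2)&0x3f = 0x24  ←
seq signed 6b, MSB=1: 36 - 64 = -28

-28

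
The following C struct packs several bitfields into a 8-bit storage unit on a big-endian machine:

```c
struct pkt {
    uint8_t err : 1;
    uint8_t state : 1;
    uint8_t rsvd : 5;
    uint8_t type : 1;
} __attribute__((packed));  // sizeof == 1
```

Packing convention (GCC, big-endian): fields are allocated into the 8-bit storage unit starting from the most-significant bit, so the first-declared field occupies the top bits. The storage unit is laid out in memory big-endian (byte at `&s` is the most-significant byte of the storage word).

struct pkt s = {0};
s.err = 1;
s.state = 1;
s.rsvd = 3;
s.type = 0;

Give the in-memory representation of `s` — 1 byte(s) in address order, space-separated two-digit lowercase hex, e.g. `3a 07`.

c6

err (1b) val=1 bits=0x1 at bit 7: 0x80
state (1b) val=1 bits=0x1 at bit 6: 0xc0
rsvd (5b) val=3 bits=0x3 at bit 1: 0xc6
type (1b) val=0 bits=0x0 at bit 0: 0xc6
word = 0xc6 → big-endian bytes:
  [0]=0xc6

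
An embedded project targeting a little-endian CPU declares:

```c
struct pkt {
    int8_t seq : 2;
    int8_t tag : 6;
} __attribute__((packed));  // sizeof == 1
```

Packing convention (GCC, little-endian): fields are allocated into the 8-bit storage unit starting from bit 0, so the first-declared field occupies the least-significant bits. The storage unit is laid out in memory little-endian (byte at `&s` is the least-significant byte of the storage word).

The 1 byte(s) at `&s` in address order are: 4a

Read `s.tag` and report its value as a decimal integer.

18

[0]=0x4a (little-endian) → word 0x4a
seq [0+:2] = (word>>0) & 0x3 = 2
tag [2+:6] = (word>>2) & 0x3f = 18  ←
tag signed 6b, MSB=0: value = 18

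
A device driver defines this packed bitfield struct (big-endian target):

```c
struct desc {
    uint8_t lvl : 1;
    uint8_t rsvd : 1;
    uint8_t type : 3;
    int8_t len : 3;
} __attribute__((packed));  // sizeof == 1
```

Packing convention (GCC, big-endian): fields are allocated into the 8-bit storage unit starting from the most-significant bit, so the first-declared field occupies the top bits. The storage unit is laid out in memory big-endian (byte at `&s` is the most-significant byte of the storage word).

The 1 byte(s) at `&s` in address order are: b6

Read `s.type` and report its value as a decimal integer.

[0]=0xb6 (big-endian) → word 0xb6
lvl [7+:1] = (word>>7) & 0x1 = 1
rsvd [6+:1] = (word>>6) & 0x1 = 0
type [3+:3] = (word>>3) & 0x7 = 6  ←
len [0+:3] = (word>>0) & 0x7 = 6

6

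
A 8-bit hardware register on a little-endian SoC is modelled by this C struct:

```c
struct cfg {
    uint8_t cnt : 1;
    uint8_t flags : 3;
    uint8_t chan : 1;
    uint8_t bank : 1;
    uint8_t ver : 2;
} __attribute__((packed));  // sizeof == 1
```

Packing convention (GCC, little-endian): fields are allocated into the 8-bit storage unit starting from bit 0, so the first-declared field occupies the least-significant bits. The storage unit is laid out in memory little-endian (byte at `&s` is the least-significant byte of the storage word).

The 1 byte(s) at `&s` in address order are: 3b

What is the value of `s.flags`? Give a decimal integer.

[0]=0x3b (little-endian) → word 0x3b
cnt [0+:1] = (word>>0) & 0x1 = 1
flags [1+:3] = (word>>1) & 0x7 = 5  ←
chan [4+:1] = (word>>4) & 0x1 = 1
bank [5+:1] = (word>>5) & 0x1 = 1
ver [6+:2] = (word>>6) & 0x3 = 0

5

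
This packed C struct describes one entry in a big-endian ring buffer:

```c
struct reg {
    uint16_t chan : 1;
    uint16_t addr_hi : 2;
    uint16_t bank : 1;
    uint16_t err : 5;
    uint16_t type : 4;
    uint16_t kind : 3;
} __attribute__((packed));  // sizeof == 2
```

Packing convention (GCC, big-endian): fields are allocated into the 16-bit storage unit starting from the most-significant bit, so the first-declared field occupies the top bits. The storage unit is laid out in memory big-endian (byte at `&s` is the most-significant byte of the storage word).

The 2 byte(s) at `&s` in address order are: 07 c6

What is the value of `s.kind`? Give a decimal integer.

[0]=0x07 [1]=0xc6 (big-endian) → word 0x07c6
chan [15+:1] = (word>>15) & 0x1 = 0
addr_hi [13+:2] = (word>>13) & 0x3 = 0
bank [12+:1] = (word>>12) & 0x1 = 0
err [7+:5] = (word>>7) & 0x1f = 15
type [3+:4] = (word>>3) & 0xf = 8
kind [0+:3] = (word>>0) & 0x7 = 6  ←

6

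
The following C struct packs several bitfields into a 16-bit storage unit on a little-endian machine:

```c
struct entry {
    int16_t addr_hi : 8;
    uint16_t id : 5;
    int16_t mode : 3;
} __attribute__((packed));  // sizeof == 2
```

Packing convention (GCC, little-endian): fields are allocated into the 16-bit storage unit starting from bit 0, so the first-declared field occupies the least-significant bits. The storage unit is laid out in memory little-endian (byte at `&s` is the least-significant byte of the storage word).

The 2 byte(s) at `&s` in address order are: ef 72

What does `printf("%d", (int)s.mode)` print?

[0]=0xef [1]=0x72 (little-endian) → word 0x72ef
addr_hi [0+:8] = (word>>0) & 0xff = 239
id [8+:5] = (word>>8) & 0x1f = 18
mode [13+:3] = (word>>13) & 0x7 = 3  ←
mode signed 3b, MSB=0: value = 3

3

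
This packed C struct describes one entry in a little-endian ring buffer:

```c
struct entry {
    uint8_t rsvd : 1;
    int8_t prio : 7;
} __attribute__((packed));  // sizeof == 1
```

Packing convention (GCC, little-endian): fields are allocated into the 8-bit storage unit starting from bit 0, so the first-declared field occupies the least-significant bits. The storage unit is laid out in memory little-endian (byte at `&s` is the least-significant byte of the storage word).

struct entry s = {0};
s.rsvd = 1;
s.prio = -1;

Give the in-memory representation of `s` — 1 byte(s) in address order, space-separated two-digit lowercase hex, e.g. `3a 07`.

[0+:1] rsvd=1 & 0x1 = 0x1; word=0x01
[1+:7] prio=-1 & 0x7f = 0x7f; word=0xff
word = 0xff → little-endian bytes:
  [0]=0xff

ff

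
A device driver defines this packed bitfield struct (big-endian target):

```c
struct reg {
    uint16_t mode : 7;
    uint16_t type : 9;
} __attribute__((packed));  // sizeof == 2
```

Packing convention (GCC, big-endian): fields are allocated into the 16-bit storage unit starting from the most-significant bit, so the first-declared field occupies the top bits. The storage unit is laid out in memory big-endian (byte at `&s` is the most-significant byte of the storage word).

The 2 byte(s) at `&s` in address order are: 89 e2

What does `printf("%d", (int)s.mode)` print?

68

[0]=0x89 [1]=0xe2 (big-endian) → word 0x89e2
mode [9+:7] = (word>>9) & 0x7f = 68  ←
type [0+:9] = (word>>0) & 0x1ff = 482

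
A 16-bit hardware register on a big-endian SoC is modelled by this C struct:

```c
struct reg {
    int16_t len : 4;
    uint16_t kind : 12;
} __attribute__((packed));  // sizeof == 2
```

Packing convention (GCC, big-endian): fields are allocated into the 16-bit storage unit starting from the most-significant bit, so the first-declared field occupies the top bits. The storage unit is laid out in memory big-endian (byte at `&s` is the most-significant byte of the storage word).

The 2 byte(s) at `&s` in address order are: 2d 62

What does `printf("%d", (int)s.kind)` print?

3426

[0]=0x2d [1]=0x62 (big-endian) → word 0x2d62
len [12+:4] = (word>>12) & 0xf = 2
kind [0+:12] = (word>>0) & 0xfff = 3426  ←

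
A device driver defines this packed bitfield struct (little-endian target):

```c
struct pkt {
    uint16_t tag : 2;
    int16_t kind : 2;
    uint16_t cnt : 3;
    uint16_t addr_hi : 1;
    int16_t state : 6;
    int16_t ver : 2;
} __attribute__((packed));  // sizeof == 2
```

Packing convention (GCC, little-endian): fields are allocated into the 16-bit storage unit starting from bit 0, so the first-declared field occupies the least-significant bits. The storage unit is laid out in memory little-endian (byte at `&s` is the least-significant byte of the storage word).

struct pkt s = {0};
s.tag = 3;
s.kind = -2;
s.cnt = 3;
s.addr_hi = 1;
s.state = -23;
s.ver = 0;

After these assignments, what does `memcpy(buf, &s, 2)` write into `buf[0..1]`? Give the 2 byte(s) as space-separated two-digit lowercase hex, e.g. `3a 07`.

tag (2b) val=3 bits=0x3 at bit 0: 0x0003
kind (2b) val=-2 bits=0x2 at bit 2: 0x000b
cnt (3b) val=3 bits=0x3 at bit 4: 0x003b
addr_hi (1b) val=1 bits=0x1 at bit 7: 0x00bb
state (6b) val=-23 bits=0x29 at bit 8: 0x29bb
ver (2b) val=0 bits=0x0 at bit 14: 0x29bb
word = 0x29bb → little-endian bytes:
  [0]=0xbb  [1]=0x29

bb 29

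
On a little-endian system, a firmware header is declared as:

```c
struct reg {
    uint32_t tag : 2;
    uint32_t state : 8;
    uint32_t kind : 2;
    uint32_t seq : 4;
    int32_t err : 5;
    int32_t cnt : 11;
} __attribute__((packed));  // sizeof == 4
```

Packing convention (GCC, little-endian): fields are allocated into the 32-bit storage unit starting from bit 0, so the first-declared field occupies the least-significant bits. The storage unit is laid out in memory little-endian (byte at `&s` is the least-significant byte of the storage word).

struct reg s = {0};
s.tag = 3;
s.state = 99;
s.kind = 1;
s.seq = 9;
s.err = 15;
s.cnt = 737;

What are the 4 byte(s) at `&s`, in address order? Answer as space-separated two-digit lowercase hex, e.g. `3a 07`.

tag:2 = 3 → 0x3 << 0 → word 0x00000003
state:8 = 99 → 0x63 << 2 → word 0x0000018f
kind:2 = 1 → 0x1 << 10 → word 0x0000058f
seq:4 = 9 → 0x9 << 12 → word 0x0000958f
err:5 = 15 → 0xf << 16 → word 0x000f958f
cnt:11 = 737 → 0x2e1 << 21 → word 0x5c2f958f
word = 0x5c2f958f → little-endian bytes:
  [0]=0x8f  [1]=0x95  [2]=0x2f  [3]=0x5c

8f 95 2f 5c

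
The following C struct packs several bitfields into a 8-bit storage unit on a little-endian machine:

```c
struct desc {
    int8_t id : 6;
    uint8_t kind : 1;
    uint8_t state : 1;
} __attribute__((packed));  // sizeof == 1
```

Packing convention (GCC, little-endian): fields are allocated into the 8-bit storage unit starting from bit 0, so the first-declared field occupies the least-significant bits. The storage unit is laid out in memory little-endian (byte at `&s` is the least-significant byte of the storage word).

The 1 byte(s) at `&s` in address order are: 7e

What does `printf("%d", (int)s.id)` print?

-2

[0]=0x7e (little-endian) → word 0x7e
id:6 @ bit 0 → (0x7e>>0)&0x3f = 0x3e  ←
kind:1 @ bit 6 → (0x7e>>6)&0x1 = 0x1
state:1 @ bit 7 → (0x7e>>7)&0x1 = 0x0
id signed 6b, MSB=1: 62 - 64 = -2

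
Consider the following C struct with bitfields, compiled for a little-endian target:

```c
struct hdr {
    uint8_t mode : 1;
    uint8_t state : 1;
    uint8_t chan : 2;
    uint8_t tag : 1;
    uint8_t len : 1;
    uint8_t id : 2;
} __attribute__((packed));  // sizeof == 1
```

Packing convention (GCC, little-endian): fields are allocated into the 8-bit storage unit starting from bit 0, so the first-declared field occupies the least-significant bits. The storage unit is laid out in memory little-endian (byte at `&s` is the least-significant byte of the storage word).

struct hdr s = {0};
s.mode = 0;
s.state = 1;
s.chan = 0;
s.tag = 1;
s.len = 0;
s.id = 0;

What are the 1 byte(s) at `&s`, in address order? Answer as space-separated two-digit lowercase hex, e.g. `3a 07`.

mode:1 = 0 → 0x0 << 0 → word 0x00
state:1 = 1 → 0x1 << 1 → word 0x02
chan:2 = 0 → 0x0 << 2 → word 0x02
tag:1 = 1 → 0x1 << 4 → word 0x12
len:1 = 0 → 0x0 << 5 → word 0x12
id:2 = 0 → 0x0 << 6 → word 0x12
word = 0x12 → little-endian bytes:
  [0]=0x12

12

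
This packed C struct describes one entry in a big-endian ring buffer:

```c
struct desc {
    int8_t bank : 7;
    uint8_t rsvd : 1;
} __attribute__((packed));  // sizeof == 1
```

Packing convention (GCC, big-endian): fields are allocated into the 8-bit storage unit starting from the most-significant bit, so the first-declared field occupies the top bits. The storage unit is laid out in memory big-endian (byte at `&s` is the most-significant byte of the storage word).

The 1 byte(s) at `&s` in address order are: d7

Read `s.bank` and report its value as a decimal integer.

[0]=0xd7 (big-endian) → word 0xd7
bank [1+:7] = (word>>1) & 0x7f = 107  ←
rsvd [0+:1] = (word>>0) & 0x1 = 1
bank signed 7b, MSB=1: 107 - 128 = -21

-21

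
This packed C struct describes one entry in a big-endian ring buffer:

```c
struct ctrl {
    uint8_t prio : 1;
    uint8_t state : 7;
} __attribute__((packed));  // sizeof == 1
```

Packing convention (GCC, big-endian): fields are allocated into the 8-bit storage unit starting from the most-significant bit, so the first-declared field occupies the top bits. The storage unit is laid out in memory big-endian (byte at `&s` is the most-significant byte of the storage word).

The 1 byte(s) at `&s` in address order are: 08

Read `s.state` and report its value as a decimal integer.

8

[0]=0x08 (big-endian) → word 0x08
prio:1 @ bit 7 → (0x08>>7)&0x1 = 0x0
state:7 @ bit 0 → (0x08>>0)&0x7f = 0x8  ←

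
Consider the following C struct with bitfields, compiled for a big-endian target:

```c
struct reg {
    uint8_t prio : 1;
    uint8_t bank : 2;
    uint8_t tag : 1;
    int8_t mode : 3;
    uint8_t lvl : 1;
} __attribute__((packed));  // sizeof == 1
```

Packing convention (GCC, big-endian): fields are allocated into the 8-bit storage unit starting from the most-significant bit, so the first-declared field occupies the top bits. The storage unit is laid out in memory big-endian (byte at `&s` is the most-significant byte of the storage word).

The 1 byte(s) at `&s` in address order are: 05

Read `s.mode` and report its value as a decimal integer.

[0]=0x05 (big-endian) → word 0x05
prio [7+:1] = (word>>7) & 0x1 = 0
bank [5+:2] = (word>>5) & 0x3 = 0
tag [4+:1] = (word>>4) & 0x1 = 0
mode [1+:3] = (word>>1) & 0x7 = 2  ←
lvl [0+:1] = (word>>0) & 0x1 = 1
mode signed 3b, MSB=0: value = 2

2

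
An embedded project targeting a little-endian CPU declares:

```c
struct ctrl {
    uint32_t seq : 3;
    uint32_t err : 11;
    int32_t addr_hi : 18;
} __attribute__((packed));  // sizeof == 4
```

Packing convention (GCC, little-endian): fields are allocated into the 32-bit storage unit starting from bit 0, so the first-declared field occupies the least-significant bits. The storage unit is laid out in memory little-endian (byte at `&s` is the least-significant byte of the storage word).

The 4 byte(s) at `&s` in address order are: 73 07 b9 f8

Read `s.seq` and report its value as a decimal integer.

[0]=0x73 [1]=0x07 [2]=0xb9 [3]=0xf8 (little-endian) → word 0xf8b90773
seq:3 @ bit 0 → (0xf8b90773>>0)&0x7 = 0x3  ←
err:11 @ bit 3 → (0xf8b90773>>3)&0x7ff = 0xee
addr_hi:18 @ bit 14 → (0xf8b90773>>14)&0x3ffff = 0x3e2e4

3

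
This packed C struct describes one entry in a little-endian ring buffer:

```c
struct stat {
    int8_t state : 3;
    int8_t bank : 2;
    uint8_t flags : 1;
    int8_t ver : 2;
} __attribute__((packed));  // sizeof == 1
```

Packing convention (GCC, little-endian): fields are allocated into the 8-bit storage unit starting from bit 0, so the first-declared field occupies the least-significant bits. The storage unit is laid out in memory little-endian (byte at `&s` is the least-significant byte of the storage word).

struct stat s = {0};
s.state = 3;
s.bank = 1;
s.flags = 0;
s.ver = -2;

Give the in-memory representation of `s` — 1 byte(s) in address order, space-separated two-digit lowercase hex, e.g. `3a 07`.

8b

state:3 = 3 → 0x3 << 0 → word 0x03
bank:2 = 1 → 0x1 << 3 → word 0x0b
flags:1 = 0 → 0x0 << 5 → word 0x0b
ver:2 = -2 → 0x2 << 6 → word 0x8b
word = 0x8b → little-endian bytes:
  [0]=0x8b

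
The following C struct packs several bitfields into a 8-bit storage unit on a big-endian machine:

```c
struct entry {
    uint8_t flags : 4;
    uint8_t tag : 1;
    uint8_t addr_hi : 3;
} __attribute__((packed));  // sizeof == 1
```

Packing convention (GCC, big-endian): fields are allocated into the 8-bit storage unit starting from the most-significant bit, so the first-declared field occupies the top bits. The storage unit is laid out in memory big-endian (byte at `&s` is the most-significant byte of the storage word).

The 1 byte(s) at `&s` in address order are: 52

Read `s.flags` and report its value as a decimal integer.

[0]=0x52 (big-endian) → word 0x52
flags [4+:4] = (word>>4) & 0xf = 5  ←
tag [3+:1] = (word>>3) & 0x1 = 0
addr_hi [0+:3] = (word>>0) & 0x7 = 2

5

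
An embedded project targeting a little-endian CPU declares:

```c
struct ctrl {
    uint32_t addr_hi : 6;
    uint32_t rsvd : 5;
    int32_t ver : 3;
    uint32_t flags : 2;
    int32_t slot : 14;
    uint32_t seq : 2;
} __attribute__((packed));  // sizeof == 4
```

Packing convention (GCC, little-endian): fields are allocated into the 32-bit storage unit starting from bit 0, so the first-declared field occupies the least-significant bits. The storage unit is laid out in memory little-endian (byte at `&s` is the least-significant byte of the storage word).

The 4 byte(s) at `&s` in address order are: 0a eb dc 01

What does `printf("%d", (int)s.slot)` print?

476

[0]=0x0a [1]=0xeb [2]=0xdc [3]=0x01 (little-endian) → word 0x01dceb0a
addr_hi:6 @ bit 0 → (0x01dceb0a>>0)&0x3f = 0xa
rsvd:5 @ bit 6 → (0x01dceb0a>>6)&0x1f = 0xc
ver:3 @ bit 11 → (0x01dceb0a>>11)&0x7 = 0x5
flags:2 @ bit 14 → (0x01dceb0a>>14)&0x3 = 0x3
slot:14 @ bit 16 → (0x01dceb0a>>16)&0x3fff = 0x1dc  ←
seq:2 @ bit 30 → (0x01dceb0a>>30)&0x3 = 0x0
slot signed 14b, MSB=0: value = 476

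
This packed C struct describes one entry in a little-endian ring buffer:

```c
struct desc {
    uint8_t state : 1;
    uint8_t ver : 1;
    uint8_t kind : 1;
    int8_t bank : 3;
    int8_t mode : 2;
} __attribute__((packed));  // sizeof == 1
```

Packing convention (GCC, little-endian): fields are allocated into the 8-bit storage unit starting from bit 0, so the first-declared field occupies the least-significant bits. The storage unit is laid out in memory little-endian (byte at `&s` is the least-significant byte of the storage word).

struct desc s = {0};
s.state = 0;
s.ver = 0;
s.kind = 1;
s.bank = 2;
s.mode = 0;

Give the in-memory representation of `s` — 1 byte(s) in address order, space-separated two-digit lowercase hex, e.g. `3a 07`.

state:1 = 0 → 0x0 << 0 → word 0x00
ver:1 = 0 → 0x0 << 1 → word 0x00
kind:1 = 1 → 0x1 << 2 → word 0x04
bank:3 = 2 → 0x2 << 3 → word 0x14
mode:2 = 0 → 0x0 << 6 → word 0x14
word = 0x14 → little-endian bytes:
  [0]=0x14

14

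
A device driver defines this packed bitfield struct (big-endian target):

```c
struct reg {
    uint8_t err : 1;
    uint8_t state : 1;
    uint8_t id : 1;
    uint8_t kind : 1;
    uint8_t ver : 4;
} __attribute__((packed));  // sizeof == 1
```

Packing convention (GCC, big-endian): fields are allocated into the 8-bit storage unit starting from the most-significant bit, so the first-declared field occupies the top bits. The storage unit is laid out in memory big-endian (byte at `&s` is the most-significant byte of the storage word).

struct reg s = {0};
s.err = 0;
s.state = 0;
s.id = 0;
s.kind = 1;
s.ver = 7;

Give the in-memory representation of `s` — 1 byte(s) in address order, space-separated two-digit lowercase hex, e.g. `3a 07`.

17

err:1 = 0 → 0x0 << 7 → word 0x00
state:1 = 0 → 0x0 << 6 → word 0x00
id:1 = 0 → 0x0 << 5 → word 0x00
kind:1 = 1 → 0x1 << 4 → word 0x10
ver:4 = 7 → 0x7 << 0 → word 0x17
word = 0x17 → big-endian bytes:
  [0]=0x17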